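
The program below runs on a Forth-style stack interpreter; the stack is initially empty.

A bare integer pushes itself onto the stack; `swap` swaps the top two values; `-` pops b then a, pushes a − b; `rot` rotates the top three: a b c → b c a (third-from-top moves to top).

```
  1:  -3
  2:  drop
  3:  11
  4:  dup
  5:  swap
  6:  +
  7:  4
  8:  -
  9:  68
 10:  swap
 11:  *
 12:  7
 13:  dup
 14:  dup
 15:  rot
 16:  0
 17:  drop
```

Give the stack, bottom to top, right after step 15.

-3    [-3]
drop  []
11    [11]
dup   [11, 11]
swap  [11, 11]
+     [22]
4     [22, 4]
-     [18]
68    [18, 68]
swap  [68, 18]
*     [1224]
7     [1224, 7]
dup   [1224, 7, 7]
dup   [1224, 7, 7, 7]
rot   [1224, 7, 7, 7]

[1224, 7, 7, 7]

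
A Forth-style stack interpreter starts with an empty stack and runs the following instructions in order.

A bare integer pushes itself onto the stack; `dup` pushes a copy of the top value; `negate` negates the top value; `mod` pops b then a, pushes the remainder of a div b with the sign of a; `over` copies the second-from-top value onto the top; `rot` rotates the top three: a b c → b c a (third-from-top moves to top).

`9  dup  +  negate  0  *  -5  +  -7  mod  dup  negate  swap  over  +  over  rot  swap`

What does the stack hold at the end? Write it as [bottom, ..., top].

9       9
dup     9 9
+       18
negate  -18
0       -18 0
*       0
-5      0 -5
+       -5
-7      -5 -7
mod     -5
dup     -5 -5
negate  -5 5
swap    5 -5
over    5 -5 5
+       5 0
over    5 0 5
rot     0 5 5
swap    0 5 5

[0, 5, 5]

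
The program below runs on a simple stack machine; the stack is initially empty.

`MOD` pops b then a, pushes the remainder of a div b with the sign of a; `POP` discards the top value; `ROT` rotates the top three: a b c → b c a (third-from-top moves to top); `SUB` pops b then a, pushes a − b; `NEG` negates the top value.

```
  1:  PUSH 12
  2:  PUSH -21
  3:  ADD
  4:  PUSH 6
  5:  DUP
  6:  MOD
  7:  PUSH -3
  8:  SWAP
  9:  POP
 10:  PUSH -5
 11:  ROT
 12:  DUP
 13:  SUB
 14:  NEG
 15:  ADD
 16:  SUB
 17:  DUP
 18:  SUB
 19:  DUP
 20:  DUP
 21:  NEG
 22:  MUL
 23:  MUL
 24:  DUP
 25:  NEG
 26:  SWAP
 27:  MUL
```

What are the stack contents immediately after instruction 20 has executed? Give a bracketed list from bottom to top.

[0, 0, 0]

PUSH 12  → [12]
PUSH -21 → [12, -21]
ADD      → [-9]
PUSH 6   → [-9, 6]
DUP      → [-9, 6, 6]
MOD      → [-9, 0]
PUSH -3  → [-9, 0, -3]
SWAP     → [-9, -3, 0]
POP      → [-9, -3]
PUSH -5  → [-9, -3, -5]
ROT      → [-3, -5, -9]
DUP      → [-3, -5, -9, -9]
SUB      → [-3, -5, 0]
NEG      → [-3, -5, 0]
ADD      → [-3, -5]
SUB      → [2]
DUP      → [2, 2]
SUB      → [0]
DUP      → [0, 0]
DUP      → [0, 0, 0]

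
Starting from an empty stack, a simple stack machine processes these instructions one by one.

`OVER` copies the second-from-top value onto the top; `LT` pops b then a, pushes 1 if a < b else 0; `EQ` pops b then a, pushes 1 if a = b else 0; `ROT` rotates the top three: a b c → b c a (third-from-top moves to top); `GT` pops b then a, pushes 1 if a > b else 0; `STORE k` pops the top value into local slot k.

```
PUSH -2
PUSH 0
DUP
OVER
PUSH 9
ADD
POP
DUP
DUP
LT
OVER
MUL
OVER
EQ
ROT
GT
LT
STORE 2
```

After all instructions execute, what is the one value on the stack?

PUSH -2  -2
PUSH 0   -2 0
DUP      -2 0 0
OVER     -2 0 0 0
PUSH 9   -2 0 0 0 9
ADD      -2 0 0 9
POP      -2 0 0
DUP      -2 0 0 0
DUP      -2 0 0 0 0
LT       -2 0 0 0
OVER     -2 0 0 0 0
MUL      -2 0 0 0
OVER     -2 0 0 0 0
EQ       -2 0 0 1
ROT      -2 0 1 0
GT       -2 0 1
LT       -2 1
STORE 2  -2

-2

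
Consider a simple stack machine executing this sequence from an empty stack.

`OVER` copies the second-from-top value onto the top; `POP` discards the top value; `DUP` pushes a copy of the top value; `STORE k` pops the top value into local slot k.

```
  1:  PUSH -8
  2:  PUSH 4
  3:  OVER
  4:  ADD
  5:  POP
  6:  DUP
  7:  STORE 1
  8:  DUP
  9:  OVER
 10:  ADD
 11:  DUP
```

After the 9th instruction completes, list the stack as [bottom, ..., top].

[-8, -8, -8]

PUSH -8  [-8]
PUSH 4   [-8, 4]
OVER     [-8, 4, -8]
ADD      [-8, -4]
POP      [-8]
DUP      [-8, -8]
STORE 1  [-8]
DUP      [-8, -8]
OVER     [-8, -8, -8]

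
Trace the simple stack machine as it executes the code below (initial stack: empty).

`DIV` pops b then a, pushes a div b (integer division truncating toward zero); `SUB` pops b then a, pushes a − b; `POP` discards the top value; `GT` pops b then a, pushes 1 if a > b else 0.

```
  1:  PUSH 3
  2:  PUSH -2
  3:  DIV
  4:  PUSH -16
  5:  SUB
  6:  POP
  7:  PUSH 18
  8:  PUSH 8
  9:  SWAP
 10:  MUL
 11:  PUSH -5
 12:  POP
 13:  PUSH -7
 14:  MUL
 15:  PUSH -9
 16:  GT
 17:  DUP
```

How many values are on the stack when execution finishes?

2

PUSH 3   -> [3]
PUSH -2  -> [3, -2]
DIV      -> [-1]
PUSH -16 -> [-1, -16]
SUB      -> [15]
POP      -> []
PUSH 18  -> [18]
PUSH 8   -> [18, 8]
SWAP     -> [8, 18]
MUL      -> [144]
PUSH -5  -> [144, -5]
POP      -> [144]
PUSH -7  -> [144, -7]
MUL      -> [-1008]
PUSH -9  -> [-1008, -9]
GT       -> [0]
DUP      -> [0, 0]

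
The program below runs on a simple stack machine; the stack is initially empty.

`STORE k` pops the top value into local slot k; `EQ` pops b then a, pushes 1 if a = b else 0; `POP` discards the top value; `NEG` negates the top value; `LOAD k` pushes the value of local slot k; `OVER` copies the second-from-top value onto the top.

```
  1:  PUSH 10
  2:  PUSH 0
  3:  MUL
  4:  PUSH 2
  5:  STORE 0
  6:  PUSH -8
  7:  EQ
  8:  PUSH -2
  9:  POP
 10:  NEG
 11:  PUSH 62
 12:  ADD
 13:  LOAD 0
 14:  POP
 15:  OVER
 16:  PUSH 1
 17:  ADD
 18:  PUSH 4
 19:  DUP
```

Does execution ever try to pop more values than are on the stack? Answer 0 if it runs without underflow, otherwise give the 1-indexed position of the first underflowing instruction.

PUSH 10  10
PUSH 0   10 0
MUL      0
PUSH 2   0 2
STORE 0  0
PUSH -8  0 -8
EQ       0
PUSH -2  0 -2
POP      0
NEG      0
PUSH 62  0 62
ADD      62
LOAD 0   62 2
POP      62
OVER  — needs 2 operands, stack has 1 → underflow

15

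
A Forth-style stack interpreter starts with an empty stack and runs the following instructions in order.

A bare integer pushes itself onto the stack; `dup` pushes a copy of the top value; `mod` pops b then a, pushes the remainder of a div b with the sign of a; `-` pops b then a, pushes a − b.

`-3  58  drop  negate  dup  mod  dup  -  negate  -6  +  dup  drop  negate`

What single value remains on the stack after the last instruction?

-3      [-3]
58      [-3, 58]
drop    [-3]
negate  [3]
dup     [3, 3]
mod     [0]
dup     [0, 0]
-       [0]
negate  [0]
-6      [0, -6]
+       [-6]
dup     [-6, -6]
drop    [-6]
negate  [6]

6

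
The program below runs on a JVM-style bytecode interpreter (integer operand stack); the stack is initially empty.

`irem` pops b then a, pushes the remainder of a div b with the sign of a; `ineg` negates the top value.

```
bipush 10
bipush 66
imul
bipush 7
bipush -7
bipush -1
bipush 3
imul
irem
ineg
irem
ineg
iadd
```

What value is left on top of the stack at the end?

660

bipush 10 -> 10
bipush 66 -> 10 66
imul      -> 660
bipush 7  -> 660 7
bipush -7 -> 660 7 -7
bipush -1 -> 660 7 -7 -1
bipush 3  -> 660 7 -7 -1 3
imul      -> 660 7 -7 -3
irem      -> 660 7 -1
ineg      -> 660 7 1
irem      -> 660 0
ineg      -> 660 0
iadd      -> 660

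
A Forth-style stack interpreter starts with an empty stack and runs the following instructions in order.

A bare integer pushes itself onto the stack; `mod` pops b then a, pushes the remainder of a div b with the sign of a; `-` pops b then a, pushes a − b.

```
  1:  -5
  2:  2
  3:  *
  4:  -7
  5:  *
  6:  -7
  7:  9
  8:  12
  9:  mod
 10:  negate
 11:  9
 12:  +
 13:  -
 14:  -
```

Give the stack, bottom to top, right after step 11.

-5     : [-5]
2      : [-5, 2]
*      : [-10]
-7     : [-10, -7]
*      : [70]
-7     : [70, -7]
9      : [70, -7, 9]
12     : [70, -7, 9, 12]
mod    : [70, -7, 9]
negate : [70, -7, -9]
9      : [70, -7, -9, 9]

[70, -7, -9, 9]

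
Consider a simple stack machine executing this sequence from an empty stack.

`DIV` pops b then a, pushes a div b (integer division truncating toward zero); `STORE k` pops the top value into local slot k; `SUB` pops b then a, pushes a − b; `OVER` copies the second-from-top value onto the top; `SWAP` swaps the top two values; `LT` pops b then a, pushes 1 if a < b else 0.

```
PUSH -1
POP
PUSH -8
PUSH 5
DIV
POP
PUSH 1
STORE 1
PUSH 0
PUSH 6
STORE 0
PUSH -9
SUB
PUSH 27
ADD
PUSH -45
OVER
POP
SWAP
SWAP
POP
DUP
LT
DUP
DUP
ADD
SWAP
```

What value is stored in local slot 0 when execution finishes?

PUSH -1  → -1
POP      → (empty)
PUSH -8  → -8
PUSH 5   → -8 5
DIV      → -1
POP      → (empty)
PUSH 1   → 1
STORE 1  → (empty)
PUSH 0   → 0
PUSH 6   → 0 6
STORE 0  → 0
PUSH -9  → 0 -9
SUB      → 9
PUSH 27  → 9 27
ADD      → 36
PUSH -45 → 36 -45
OVER     → 36 -45 36
POP      → 36 -45
SWAP     → -45 36
SWAP     → 36 -45
POP      → 36
DUP      → 36 36
LT       → 0
DUP      → 0 0
DUP      → 0 0 0
ADD      → 0 0
SWAP     → 0 0

6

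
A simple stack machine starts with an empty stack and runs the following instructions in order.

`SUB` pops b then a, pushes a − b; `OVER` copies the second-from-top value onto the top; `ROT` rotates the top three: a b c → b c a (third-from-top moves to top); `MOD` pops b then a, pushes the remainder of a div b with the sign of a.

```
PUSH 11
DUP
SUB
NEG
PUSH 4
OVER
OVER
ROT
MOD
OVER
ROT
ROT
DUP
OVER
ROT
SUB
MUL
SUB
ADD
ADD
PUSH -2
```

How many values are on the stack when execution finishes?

2

PUSH 11 -> 11
DUP     -> 11 11
SUB     -> 0
NEG     -> 0
PUSH 4  -> 0 4
OVER    -> 0 4 0
OVER    -> 0 4 0 4
ROT     -> 0 0 4 4
MOD     -> 0 0 0
OVER    -> 0 0 0 0
ROT     -> 0 0 0 0
ROT     -> 0 0 0 0
DUP     -> 0 0 0 0 0
OVER    -> 0 0 0 0 0 0
ROT     -> 0 0 0 0 0 0
SUB     -> 0 0 0 0 0
MUL     -> 0 0 0 0
SUB     -> 0 0 0
ADD     -> 0 0
ADD     -> 0
PUSH -2 -> 0 -2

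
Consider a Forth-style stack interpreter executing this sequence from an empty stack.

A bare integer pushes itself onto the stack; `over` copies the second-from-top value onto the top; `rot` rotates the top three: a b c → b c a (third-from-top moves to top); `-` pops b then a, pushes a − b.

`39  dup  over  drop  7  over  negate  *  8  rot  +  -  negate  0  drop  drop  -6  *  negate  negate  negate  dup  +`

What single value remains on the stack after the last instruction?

468

39     → 39
dup    → 39 39
over   → 39 39 39
drop   → 39 39
7      → 39 39 7
over   → 39 39 7 39
negate → 39 39 7 -39
*      → 39 39 -273
8      → 39 39 -273 8
rot    → 39 -273 8 39
+      → 39 -273 47
-      → 39 -320
negate → 39 320
0      → 39 320 0
drop   → 39 320
drop   → 39
-6     → 39 -6
*      → -234
negate → 234
negate → -234
negate → 234
dup    → 234 234
+      → 468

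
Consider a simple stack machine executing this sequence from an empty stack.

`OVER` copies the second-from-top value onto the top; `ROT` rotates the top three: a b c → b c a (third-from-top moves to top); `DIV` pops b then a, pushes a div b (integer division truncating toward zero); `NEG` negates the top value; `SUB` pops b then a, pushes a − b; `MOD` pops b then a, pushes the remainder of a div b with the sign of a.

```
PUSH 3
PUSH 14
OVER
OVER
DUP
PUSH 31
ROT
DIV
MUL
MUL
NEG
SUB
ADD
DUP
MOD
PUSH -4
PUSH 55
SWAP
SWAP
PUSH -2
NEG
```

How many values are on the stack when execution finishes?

PUSH 3  -> [3]
PUSH 14 -> [3, 14]
OVER    -> [3, 14, 3]
OVER    -> [3, 14, 3, 14]
DUP     -> [3, 14, 3, 14, 14]
PUSH 31 -> [3, 14, 3, 14, 14, 31]
ROT     -> [3, 14, 3, 14, 31, 14]
DIV     -> [3, 14, 3, 14, 2]
MUL     -> [3, 14, 3, 28]
MUL     -> [3, 14, 84]
NEG     -> [3, 14, -84]
SUB     -> [3, 98]
ADD     -> [101]
DUP     -> [101, 101]
MOD     -> [0]
PUSH -4 -> [0, -4]
PUSH 55 -> [0, -4, 55]
SWAP    -> [0, 55, -4]
SWAP    -> [0, -4, 55]
PUSH -2 -> [0, -4, 55, -2]
NEG     -> [0, -4, 55, 2]

4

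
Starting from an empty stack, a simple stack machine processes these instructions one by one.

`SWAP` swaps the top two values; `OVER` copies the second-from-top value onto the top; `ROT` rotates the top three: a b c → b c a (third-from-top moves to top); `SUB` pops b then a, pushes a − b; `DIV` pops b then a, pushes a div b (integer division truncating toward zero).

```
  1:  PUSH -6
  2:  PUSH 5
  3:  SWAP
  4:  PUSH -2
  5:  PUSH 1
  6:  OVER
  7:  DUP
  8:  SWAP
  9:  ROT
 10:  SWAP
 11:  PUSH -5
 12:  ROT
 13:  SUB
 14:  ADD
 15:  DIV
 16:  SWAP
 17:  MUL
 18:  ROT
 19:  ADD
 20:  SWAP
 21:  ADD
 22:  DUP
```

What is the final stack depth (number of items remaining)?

PUSH -6 → -6
PUSH 5  → -6 5
SWAP    → 5 -6
PUSH -2 → 5 -6 -2
PUSH 1  → 5 -6 -2 1
OVER    → 5 -6 -2 1 -2
DUP     → 5 -6 -2 1 -2 -2
SWAP    → 5 -6 -2 1 -2 -2
ROT     → 5 -6 -2 -2 -2 1
SWAP    → 5 -6 -2 -2 1 -2
PUSH -5 → 5 -6 -2 -2 1 -2 -5
ROT     → 5 -6 -2 -2 -2 -5 1
SUB     → 5 -6 -2 -2 -2 -6
ADD     → 5 -6 -2 -2 -8
DIV     → 5 -6 -2 0
SWAP    → 5 -6 0 -2
MUL     → 5 -6 0
ROT     → -6 0 5
ADD     → -6 5
SWAP    → 5 -6
ADD     → -1
DUP     → -1 -1

2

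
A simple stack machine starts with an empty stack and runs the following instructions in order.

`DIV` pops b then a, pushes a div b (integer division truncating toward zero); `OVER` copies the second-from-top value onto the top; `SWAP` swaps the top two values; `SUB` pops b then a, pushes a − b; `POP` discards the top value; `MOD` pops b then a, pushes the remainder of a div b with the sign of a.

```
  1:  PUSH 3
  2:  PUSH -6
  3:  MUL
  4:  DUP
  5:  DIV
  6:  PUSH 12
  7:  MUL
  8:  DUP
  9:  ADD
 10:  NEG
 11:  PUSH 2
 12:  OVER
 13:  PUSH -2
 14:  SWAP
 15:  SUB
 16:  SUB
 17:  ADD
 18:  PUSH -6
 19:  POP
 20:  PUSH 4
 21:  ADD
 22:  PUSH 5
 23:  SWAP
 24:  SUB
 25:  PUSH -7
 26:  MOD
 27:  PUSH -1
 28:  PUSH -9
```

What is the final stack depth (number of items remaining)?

3

PUSH 3  -> 3
PUSH -6 -> 3 -6
MUL     -> -18
DUP     -> -18 -18
DIV     -> 1
PUSH 12 -> 1 12
MUL     -> 12
DUP     -> 12 12
ADD     -> 24
NEG     -> -24
PUSH 2  -> -24 2
OVER    -> -24 2 -24
PUSH -2 -> -24 2 -24 -2
SWAP    -> -24 2 -2 -24
SUB     -> -24 2 22
SUB     -> -24 -20
ADD     -> -44
PUSH -6 -> -44 -6
POP     -> -44
PUSH 4  -> -44 4
ADD     -> -40
PUSH 5  -> -40 5
SWAP    -> 5 -40
SUB     -> 45
PUSH -7 -> 45 -7
MOD     -> 3
PUSH -1 -> 3 -1
PUSH -9 -> 3 -1 -9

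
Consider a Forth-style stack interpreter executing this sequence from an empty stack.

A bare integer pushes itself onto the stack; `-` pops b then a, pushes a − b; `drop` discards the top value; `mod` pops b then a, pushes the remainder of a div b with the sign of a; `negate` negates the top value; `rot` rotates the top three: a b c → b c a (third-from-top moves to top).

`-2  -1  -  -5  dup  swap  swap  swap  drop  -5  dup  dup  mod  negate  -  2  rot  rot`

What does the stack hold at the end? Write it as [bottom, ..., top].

-2     → [-2]
-1     → [-2, -1]
-      → [-1]
-5     → [-1, -5]
dup    → [-1, -5, -5]
swap   → [-1, -5, -5]
swap   → [-1, -5, -5]
swap   → [-1, -5, -5]
drop   → [-1, -5]
-5     → [-1, -5, -5]
dup    → [-1, -5, -5, -5]
dup    → [-1, -5, -5, -5, -5]
mod    → [-1, -5, -5, 0]
negate → [-1, -5, -5, 0]
-      → [-1, -5, -5]
2      → [-1, -5, -5, 2]
rot    → [-1, -5, 2, -5]
rot    → [-1, 2, -5, -5]

[-1, 2, -5, -5]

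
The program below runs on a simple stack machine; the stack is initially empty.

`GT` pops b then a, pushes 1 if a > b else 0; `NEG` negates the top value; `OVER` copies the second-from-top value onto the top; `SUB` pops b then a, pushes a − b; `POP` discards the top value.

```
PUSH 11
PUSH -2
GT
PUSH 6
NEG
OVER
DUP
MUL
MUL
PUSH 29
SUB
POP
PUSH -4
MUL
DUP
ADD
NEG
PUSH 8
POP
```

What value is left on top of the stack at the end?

PUSH 11 -> [11]
PUSH -2 -> [11, -2]
GT      -> [1]
PUSH 6  -> [1, 6]
NEG     -> [1, -6]
OVER    -> [1, -6, 1]
DUP     -> [1, -6, 1, 1]
MUL     -> [1, -6, 1]
MUL     -> [1, -6]
PUSH 29 -> [1, -6, 29]
SUB     -> [1, -35]
POP     -> [1]
PUSH -4 -> [1, -4]
MUL     -> [-4]
DUP     -> [-4, -4]
ADD     -> [-8]
NEG     -> [8]
PUSH 8  -> [8, 8]
POP     -> [8]

8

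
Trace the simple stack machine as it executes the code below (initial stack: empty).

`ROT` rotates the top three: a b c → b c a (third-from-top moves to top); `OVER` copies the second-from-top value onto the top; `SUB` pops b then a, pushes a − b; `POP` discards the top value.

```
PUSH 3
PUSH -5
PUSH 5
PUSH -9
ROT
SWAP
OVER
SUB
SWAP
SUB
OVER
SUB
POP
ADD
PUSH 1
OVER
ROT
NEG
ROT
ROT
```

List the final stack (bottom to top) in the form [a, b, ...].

PUSH 3  : 3
PUSH -5 : 3 -5
PUSH 5  : 3 -5 5
PUSH -9 : 3 -5 5 -9
ROT     : 3 5 -9 -5
SWAP    : 3 5 -5 -9
OVER    : 3 5 -5 -9 -5
SUB     : 3 5 -5 -4
SWAP    : 3 5 -4 -5
SUB     : 3 5 1
OVER    : 3 5 1 5
SUB     : 3 5 -4
POP     : 3 5
ADD     : 8
PUSH 1  : 8 1
OVER    : 8 1 8
ROT     : 1 8 8
NEG     : 1 8 -8
ROT     : 8 -8 1
ROT     : -8 1 8

[-8, 1, 8]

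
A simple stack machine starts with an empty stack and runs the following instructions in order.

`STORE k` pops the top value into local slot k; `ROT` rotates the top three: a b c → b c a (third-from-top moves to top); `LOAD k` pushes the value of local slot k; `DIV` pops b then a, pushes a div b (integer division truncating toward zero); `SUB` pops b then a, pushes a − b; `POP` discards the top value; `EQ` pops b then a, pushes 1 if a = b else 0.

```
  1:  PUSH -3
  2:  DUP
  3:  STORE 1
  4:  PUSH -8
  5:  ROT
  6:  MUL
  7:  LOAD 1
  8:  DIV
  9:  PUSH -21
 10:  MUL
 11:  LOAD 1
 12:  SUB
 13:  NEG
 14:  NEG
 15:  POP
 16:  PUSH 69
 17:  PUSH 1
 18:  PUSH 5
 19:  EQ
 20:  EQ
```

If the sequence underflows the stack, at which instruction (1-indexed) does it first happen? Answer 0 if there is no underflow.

PUSH -3  -3
DUP      -3 -3
STORE 1  -3
PUSH -8  -3 -8
ROT  — needs 3 operands, stack has 2 → underflow

5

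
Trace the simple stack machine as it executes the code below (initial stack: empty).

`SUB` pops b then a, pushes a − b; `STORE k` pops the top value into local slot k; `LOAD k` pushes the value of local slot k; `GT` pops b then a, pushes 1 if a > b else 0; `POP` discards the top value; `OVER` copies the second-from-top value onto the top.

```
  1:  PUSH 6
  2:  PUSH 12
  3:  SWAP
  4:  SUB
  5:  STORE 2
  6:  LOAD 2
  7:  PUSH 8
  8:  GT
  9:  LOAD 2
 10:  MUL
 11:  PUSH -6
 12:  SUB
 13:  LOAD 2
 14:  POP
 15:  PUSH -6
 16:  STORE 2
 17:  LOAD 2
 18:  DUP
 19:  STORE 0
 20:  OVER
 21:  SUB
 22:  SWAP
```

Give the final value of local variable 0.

PUSH 6  -> [6]
PUSH 12 -> [6, 12]
SWAP    -> [12, 6]
SUB     -> [6]
STORE 2 -> []
LOAD 2  -> [6]
PUSH 8  -> [6, 8]
GT      -> [0]
LOAD 2  -> [0, 6]
MUL     -> [0]
PUSH -6 -> [0, -6]
SUB     -> [6]
LOAD 2  -> [6, 6]
POP     -> [6]
PUSH -6 -> [6, -6]
STORE 2 -> [6]
LOAD 2  -> [6, -6]
DUP     -> [6, -6, -6]
STORE 0 -> [6, -6]
OVER    -> [6, -6, 6]
SUB     -> [6, -12]
SWAP    -> [-12, 6]

-6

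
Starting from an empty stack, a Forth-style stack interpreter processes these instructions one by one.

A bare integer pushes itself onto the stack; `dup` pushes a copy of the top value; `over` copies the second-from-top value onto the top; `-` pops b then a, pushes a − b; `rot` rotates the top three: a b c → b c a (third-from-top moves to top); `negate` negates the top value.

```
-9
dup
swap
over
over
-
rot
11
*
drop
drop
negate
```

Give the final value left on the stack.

9

-9     : [-9]
dup    : [-9, -9]
swap   : [-9, -9]
over   : [-9, -9, -9]
over   : [-9, -9, -9, -9]
-      : [-9, -9, 0]
rot    : [-9, 0, -9]
11     : [-9, 0, -9, 11]
*      : [-9, 0, -99]
drop   : [-9, 0]
drop   : [-9]
negate : [9]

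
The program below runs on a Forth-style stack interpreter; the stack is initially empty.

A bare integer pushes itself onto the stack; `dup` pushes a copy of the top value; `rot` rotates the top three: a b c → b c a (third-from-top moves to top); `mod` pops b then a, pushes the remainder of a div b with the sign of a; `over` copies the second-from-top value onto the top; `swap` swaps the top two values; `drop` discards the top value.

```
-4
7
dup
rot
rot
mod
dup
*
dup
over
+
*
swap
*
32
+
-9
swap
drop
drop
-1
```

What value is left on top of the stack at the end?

-4   → [-4]
7    → [-4, 7]
dup  → [-4, 7, 7]
rot  → [7, 7, -4]
rot  → [7, -4, 7]
mod  → [7, -4]
dup  → [7, -4, -4]
*    → [7, 16]
dup  → [7, 16, 16]
over → [7, 16, 16, 16]
+    → [7, 16, 32]
*    → [7, 512]
swap → [512, 7]
*    → [3584]
32   → [3584, 32]
+    → [3616]
-9   → [3616, -9]
swap → [-9, 3616]
drop → [-9]
drop → []
-1   → [-1]

-1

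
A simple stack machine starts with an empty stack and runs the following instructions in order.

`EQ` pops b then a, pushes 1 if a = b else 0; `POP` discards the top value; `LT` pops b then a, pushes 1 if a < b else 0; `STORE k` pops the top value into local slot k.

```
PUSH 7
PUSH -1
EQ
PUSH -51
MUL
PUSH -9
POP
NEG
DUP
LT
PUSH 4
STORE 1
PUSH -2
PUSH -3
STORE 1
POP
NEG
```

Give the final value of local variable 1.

-3

PUSH 7   : [7]
PUSH -1  : [7, -1]
EQ       : [0]
PUSH -51 : [0, -51]
MUL      : [0]
PUSH -9  : [0, -9]
POP      : [0]
NEG      : [0]
DUP      : [0, 0]
LT       : [0]
PUSH 4   : [0, 4]
STORE 1  : [0]
PUSH -2  : [0, -2]
PUSH -3  : [0, -2, -3]
STORE 1  : [0, -2]
POP      : [0]
NEG      : [0]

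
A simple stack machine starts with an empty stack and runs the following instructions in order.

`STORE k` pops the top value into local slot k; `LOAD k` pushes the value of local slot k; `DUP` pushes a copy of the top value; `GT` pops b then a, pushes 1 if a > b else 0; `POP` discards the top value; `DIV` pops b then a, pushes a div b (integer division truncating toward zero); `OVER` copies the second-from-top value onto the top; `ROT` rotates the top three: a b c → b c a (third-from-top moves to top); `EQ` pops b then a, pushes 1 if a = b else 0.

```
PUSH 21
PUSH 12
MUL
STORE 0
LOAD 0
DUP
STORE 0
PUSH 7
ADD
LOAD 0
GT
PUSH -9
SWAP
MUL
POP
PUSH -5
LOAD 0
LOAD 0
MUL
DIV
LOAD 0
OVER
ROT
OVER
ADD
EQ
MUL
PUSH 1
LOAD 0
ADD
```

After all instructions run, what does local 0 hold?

PUSH 21 : [21]
PUSH 12 : [21, 12]
MUL     : [252]
STORE 0 : []
LOAD 0  : [252]
DUP     : [252, 252]
STORE 0 : [252]
PUSH 7  : [252, 7]
ADD     : [259]
LOAD 0  : [259, 252]
GT      : [1]
PUSH -9 : [1, -9]
SWAP    : [-9, 1]
MUL     : [-9]
POP     : []
PUSH -5 : [-5]
LOAD 0  : [-5, 252]
LOAD 0  : [-5, 252, 252]
MUL     : [-5, 63504]
DIV     : [0]
LOAD 0  : [0, 252]
OVER    : [0, 252, 0]
ROT     : [252, 0, 0]
OVER    : [252, 0, 0, 0]
ADD     : [252, 0, 0]
EQ      : [252, 1]
MUL     : [252]
PUSH 1  : [252, 1]
LOAD 0  : [252, 1, 252]
ADD     : [252, 253]

252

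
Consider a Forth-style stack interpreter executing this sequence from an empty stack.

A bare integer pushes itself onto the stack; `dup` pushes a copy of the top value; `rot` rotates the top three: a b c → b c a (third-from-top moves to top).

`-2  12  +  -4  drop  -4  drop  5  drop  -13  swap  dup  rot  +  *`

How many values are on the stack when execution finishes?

1

-2   : [-2]
12   : [-2, 12]
+    : [10]
-4   : [10, -4]
drop : [10]
-4   : [10, -4]
drop : [10]
5    : [10, 5]
drop : [10]
-13  : [10, -13]
swap : [-13, 10]
dup  : [-13, 10, 10]
rot  : [10, 10, -13]
+    : [10, -3]
*    : [-30]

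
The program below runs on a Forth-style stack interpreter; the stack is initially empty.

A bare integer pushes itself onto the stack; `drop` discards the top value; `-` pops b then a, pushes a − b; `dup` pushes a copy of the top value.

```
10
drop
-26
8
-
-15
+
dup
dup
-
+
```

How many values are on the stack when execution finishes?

10   -> 10
drop -> (empty)
-26  -> -26
8    -> -26 8
-    -> -34
-15  -> -34 -15
+    -> -49
dup  -> -49 -49
dup  -> -49 -49 -49
-    -> -49 0
+    -> -49

1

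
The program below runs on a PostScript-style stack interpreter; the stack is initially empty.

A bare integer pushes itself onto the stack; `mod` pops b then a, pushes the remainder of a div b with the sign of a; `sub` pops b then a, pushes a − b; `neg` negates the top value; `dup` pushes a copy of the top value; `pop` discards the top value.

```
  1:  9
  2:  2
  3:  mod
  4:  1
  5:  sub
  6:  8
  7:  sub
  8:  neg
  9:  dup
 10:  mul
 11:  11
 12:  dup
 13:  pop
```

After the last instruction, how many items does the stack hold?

9   → 9
2   → 9 2
mod → 1
1   → 1 1
sub → 0
8   → 0 8
sub → -8
neg → 8
dup → 8 8
mul → 64
11  → 64 11
dup → 64 11 11
pop → 64 11

2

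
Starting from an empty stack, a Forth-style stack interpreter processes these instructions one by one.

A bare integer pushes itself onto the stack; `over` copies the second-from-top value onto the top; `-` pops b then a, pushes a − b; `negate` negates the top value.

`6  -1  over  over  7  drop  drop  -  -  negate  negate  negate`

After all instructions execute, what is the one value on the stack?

6       [6]
-1      [6, -1]
over    [6, -1, 6]
over    [6, -1, 6, -1]
7       [6, -1, 6, -1, 7]
drop    [6, -1, 6, -1]
drop    [6, -1, 6]
-       [6, -7]
-       [13]
negate  [-13]
negate  [13]
negate  [-13]

-13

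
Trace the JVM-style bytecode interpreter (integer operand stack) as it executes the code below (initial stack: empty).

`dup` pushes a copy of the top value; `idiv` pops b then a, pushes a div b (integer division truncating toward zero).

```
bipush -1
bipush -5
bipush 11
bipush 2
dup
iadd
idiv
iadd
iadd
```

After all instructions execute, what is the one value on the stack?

-4

bipush -1 → -1
bipush -5 → -1 -5
bipush 11 → -1 -5 11
bipush 2  → -1 -5 11 2
dup       → -1 -5 11 2 2
iadd      → -1 -5 11 4
idiv      → -1 -5 2
iadd      → -1 -3
iadd      → -4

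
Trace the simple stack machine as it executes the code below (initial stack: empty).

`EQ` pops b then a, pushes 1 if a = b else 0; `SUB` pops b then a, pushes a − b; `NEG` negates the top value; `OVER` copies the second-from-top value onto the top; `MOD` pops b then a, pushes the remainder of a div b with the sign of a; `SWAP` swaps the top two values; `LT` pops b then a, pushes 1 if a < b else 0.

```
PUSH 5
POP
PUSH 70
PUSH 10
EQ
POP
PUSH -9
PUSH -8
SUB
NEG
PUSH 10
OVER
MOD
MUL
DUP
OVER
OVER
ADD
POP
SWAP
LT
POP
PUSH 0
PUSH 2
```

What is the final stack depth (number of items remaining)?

2

PUSH 5  -> 5
POP     -> (empty)
PUSH 70 -> 70
PUSH 10 -> 70 10
EQ      -> 0
POP     -> (empty)
PUSH -9 -> -9
PUSH -8 -> -9 -8
SUB     -> -1
NEG     -> 1
PUSH 10 -> 1 10
OVER    -> 1 10 1
MOD     -> 1 0
MUL     -> 0
DUP     -> 0 0
OVER    -> 0 0 0
OVER    -> 0 0 0 0
ADD     -> 0 0 0
POP     -> 0 0
SWAP    -> 0 0
LT      -> 0
POP     -> (empty)
PUSH 0  -> 0
PUSH 2  -> 0 2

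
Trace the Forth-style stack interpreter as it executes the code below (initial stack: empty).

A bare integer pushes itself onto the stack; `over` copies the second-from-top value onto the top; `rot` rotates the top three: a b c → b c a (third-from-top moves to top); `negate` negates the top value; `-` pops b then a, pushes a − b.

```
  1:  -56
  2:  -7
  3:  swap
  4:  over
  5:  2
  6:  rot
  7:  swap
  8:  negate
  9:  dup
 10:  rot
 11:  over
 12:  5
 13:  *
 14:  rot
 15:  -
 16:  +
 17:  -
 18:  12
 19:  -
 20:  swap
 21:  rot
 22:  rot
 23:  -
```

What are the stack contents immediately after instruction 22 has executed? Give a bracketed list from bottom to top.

[-7, -7, 50]

-56    : -56
-7     : -56 -7
swap   : -7 -56
over   : -7 -56 -7
2      : -7 -56 -7 2
rot    : -7 -7 2 -56
swap   : -7 -7 -56 2
negate : -7 -7 -56 -2
dup    : -7 -7 -56 -2 -2
rot    : -7 -7 -2 -2 -56
over   : -7 -7 -2 -2 -56 -2
5      : -7 -7 -2 -2 -56 -2 5
*      : -7 -7 -2 -2 -56 -10
rot    : -7 -7 -2 -56 -10 -2
-      : -7 -7 -2 -56 -8
+      : -7 -7 -2 -64
-      : -7 -7 62
12     : -7 -7 62 12
-      : -7 -7 50
swap   : -7 50 -7
rot    : 50 -7 -7
rot    : -7 -7 50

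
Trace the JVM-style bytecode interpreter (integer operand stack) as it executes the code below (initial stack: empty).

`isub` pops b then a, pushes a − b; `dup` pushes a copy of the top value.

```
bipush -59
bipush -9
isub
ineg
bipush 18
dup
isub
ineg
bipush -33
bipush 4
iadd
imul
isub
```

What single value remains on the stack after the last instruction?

50

bipush -59 → [-59]
bipush -9  → [-59, -9]
isub       → [-50]
ineg       → [50]
bipush 18  → [50, 18]
dup        → [50, 18, 18]
isub       → [50, 0]
ineg       → [50, 0]
bipush -33 → [50, 0, -33]
bipush 4   → [50, 0, -33, 4]
iadd       → [50, 0, -29]
imul       → [50, 0]
isub       → [50]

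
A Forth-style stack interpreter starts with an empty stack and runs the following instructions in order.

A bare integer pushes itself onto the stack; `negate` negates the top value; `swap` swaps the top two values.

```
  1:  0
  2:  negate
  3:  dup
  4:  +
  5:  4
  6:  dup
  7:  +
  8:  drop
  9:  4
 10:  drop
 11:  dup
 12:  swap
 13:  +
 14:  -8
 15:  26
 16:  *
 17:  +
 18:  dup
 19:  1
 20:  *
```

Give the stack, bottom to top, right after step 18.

[-208, -208]

0      → [0]
negate → [0]
dup    → [0, 0]
+      → [0]
4      → [0, 4]
dup    → [0, 4, 4]
+      → [0, 8]
drop   → [0]
4      → [0, 4]
drop   → [0]
dup    → [0, 0]
swap   → [0, 0]
+      → [0]
-8     → [0, -8]
26     → [0, -8, 26]
*      → [0, -208]
+      → [-208]
dup    → [-208, -208]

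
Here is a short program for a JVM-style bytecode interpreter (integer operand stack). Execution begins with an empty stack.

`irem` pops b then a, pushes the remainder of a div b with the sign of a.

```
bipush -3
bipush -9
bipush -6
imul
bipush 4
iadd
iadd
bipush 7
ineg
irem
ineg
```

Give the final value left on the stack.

bipush -3  -3
bipush -9  -3 -9
bipush -6  -3 -9 -6
imul       -3 54
bipush 4   -3 54 4
iadd       -3 58
iadd       55
bipush 7   55 7
ineg       55 -7
irem       6
ineg       -6

-6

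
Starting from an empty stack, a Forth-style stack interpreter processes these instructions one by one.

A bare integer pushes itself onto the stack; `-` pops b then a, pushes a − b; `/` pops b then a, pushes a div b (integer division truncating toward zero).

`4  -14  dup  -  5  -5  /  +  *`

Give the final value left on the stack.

-4

4    [4]
-14  [4, -14]
dup  [4, -14, -14]
-    [4, 0]
5    [4, 0, 5]
-5   [4, 0, 5, -5]
/    [4, 0, -1]
+    [4, -1]
*    [-4]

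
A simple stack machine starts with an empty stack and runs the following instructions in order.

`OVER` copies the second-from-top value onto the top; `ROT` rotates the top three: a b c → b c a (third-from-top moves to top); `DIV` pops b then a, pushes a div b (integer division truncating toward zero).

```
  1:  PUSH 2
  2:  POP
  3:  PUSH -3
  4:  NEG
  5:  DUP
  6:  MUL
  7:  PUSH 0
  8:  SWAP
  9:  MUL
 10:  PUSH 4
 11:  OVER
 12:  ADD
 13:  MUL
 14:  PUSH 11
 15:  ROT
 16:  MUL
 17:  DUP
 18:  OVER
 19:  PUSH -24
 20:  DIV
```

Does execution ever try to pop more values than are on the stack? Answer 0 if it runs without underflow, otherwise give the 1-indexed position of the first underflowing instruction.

PUSH 2  : [2]
POP     : []
PUSH -3 : [-3]
NEG     : [3]
DUP     : [3, 3]
MUL     : [9]
PUSH 0  : [9, 0]
SWAP    : [0, 9]
MUL     : [0]
PUSH 4  : [0, 4]
OVER    : [0, 4, 0]
ADD     : [0, 4]
MUL     : [0]
PUSH 11 : [0, 11]
ROT  — needs 3 operands, stack has 2 → underflow

15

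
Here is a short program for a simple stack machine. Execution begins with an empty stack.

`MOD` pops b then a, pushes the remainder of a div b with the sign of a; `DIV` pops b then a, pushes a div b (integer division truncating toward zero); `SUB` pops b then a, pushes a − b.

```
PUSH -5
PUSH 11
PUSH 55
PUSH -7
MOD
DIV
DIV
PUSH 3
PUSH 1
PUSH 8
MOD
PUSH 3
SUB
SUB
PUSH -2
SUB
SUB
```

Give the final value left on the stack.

PUSH -5  -5
PUSH 11  -5 11
PUSH 55  -5 11 55
PUSH -7  -5 11 55 -7
MOD      -5 11 6
DIV      -5 1
DIV      -5
PUSH 3   -5 3
PUSH 1   -5 3 1
PUSH 8   -5 3 1 8
MOD      -5 3 1
PUSH 3   -5 3 1 3
SUB      -5 3 -2
SUB      -5 5
PUSH -2  -5 5 -2
SUB      -5 7
SUB      -12

-12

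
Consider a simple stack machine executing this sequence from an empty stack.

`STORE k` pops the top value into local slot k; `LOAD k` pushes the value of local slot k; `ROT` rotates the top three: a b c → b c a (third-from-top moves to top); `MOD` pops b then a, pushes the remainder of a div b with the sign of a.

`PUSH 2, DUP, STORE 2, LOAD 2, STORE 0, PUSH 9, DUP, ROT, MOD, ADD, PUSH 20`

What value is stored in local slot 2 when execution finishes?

2

PUSH 2  → 2
DUP     → 2 2
STORE 2 → 2
LOAD 2  → 2 2
STORE 0 → 2
PUSH 9  → 2 9
DUP     → 2 9 9
ROT     → 9 9 2
MOD     → 9 1
ADD     → 10
PUSH 20 → 10 20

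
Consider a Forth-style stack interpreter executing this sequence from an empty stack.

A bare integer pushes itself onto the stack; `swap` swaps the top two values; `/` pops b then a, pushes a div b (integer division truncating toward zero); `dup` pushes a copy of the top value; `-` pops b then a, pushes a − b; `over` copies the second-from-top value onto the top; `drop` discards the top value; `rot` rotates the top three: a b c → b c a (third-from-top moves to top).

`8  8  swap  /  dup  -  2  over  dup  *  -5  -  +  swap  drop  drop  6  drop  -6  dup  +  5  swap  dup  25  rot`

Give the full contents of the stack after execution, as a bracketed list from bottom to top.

8    : [8]
8    : [8, 8]
swap : [8, 8]
/    : [1]
dup  : [1, 1]
-    : [0]
2    : [0, 2]
over : [0, 2, 0]
dup  : [0, 2, 0, 0]
*    : [0, 2, 0]
-5   : [0, 2, 0, -5]
-    : [0, 2, 5]
+    : [0, 7]
swap : [7, 0]
drop : [7]
drop : []
6    : [6]
drop : []
-6   : [-6]
dup  : [-6, -6]
+    : [-12]
5    : [-12, 5]
swap : [5, -12]
dup  : [5, -12, -12]
25   : [5, -12, -12, 25]
rot  : [5, -12, 25, -12]

[5, -12, 25, -12]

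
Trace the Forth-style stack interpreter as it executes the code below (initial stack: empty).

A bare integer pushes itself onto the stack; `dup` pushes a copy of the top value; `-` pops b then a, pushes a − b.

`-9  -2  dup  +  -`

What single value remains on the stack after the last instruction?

-5

-9  : [-9]
-2  : [-9, -2]
dup : [-9, -2, -2]
+   : [-9, -4]
-   : [-5]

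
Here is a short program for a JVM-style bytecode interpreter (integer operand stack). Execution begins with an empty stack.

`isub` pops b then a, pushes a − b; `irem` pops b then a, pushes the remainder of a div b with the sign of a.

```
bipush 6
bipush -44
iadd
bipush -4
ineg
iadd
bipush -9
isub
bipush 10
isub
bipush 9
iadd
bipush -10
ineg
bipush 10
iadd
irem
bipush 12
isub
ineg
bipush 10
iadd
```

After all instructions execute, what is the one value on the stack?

bipush 6   -> 6
bipush -44 -> 6 -44
iadd       -> -38
bipush -4  -> -38 -4
ineg       -> -38 4
iadd       -> -34
bipush -9  -> -34 -9
isub       -> -25
bipush 10  -> -25 10
isub       -> -35
bipush 9   -> -35 9
iadd       -> -26
bipush -10 -> -26 -10
ineg       -> -26 10
bipush 10  -> -26 10 10
iadd       -> -26 20
irem       -> -6
bipush 12  -> -6 12
isub       -> -18
ineg       -> 18
bipush 10  -> 18 10
iadd       -> 28

28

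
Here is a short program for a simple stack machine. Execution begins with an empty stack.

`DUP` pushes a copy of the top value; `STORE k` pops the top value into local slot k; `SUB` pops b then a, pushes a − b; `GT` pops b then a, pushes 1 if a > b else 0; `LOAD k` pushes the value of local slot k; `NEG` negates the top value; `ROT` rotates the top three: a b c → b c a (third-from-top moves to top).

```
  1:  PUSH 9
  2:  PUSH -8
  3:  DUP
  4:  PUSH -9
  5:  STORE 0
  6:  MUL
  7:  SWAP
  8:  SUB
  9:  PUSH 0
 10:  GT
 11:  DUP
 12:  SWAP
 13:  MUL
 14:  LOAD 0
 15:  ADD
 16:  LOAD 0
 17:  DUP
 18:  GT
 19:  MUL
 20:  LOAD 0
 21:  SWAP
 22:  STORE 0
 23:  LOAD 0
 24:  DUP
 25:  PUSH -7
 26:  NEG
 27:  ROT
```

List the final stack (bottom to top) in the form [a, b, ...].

PUSH 9  → 9
PUSH -8 → 9 -8
DUP     → 9 -8 -8
PUSH -9 → 9 -8 -8 -9
STORE 0 → 9 -8 -8
MUL     → 9 64
SWAP    → 64 9
SUB     → 55
PUSH 0  → 55 0
GT      → 1
DUP     → 1 1
SWAP    → 1 1
MUL     → 1
LOAD 0  → 1 -9
ADD     → -8
LOAD 0  → -8 -9
DUP     → -8 -9 -9
GT      → -8 0
MUL     → 0
LOAD 0  → 0 -9
SWAP    → -9 0
STORE 0 → -9
LOAD 0  → -9 0
DUP     → -9 0 0
PUSH -7 → -9 0 0 -7
NEG     → -9 0 0 7
ROT     → -9 0 7 0

[-9, 0, 7, 0]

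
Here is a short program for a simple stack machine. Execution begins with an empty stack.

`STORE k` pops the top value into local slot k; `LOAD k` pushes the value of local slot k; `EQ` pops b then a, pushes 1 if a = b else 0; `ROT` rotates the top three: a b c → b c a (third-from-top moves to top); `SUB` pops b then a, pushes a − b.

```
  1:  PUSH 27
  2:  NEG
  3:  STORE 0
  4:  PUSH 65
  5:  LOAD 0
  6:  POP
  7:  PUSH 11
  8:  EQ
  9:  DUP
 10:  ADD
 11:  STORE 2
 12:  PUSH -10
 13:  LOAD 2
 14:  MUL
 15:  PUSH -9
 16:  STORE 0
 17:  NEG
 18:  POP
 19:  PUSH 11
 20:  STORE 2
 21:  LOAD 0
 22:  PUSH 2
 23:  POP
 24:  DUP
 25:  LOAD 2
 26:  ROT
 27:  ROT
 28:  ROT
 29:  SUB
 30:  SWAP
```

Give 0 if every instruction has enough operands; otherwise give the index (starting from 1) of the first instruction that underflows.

0

PUSH 27   27
NEG       -27
STORE 0   (empty)
PUSH 65   65
LOAD 0    65 -27
POP       65
PUSH 11   65 11
EQ        0
DUP       0 0
ADD       0
STORE 2   (empty)
PUSH -10  -10
LOAD 2    -10 0
MUL       0
PUSH -9   0 -9
STORE 0   0
NEG       0
POP       (empty)
PUSH 11   11
STORE 2   (empty)
LOAD 0    -9
PUSH 2    -9 2
POP       -9
DUP       -9 -9
LOAD 2    -9 -9 11
ROT       -9 11 -9
ROT       11 -9 -9
ROT       -9 -9 11
SUB       -9 -20
SWAP      -20 -9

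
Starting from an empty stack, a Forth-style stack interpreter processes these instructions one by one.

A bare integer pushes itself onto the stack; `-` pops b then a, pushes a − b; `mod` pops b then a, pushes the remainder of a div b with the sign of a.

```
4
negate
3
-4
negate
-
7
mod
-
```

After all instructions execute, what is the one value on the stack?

-3

4      : 4
negate : -4
3      : -4 3
-4     : -4 3 -4
negate : -4 3 4
-      : -4 -1
7      : -4 -1 7
mod    : -4 -1
-      : -3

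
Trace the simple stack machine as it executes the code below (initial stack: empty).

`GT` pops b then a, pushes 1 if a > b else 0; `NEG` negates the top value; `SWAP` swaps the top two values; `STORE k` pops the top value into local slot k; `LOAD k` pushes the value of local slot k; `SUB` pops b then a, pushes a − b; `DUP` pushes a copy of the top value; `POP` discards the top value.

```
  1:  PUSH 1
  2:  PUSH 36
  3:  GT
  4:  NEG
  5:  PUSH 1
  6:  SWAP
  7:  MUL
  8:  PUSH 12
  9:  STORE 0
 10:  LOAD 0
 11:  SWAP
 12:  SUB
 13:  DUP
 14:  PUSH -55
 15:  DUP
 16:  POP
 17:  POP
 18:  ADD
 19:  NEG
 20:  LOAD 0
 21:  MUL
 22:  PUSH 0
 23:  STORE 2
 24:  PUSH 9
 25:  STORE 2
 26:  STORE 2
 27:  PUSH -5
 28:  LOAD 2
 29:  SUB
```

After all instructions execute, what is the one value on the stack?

283

PUSH 1   → [1]
PUSH 36  → [1, 36]
GT       → [0]
NEG      → [0]
PUSH 1   → [0, 1]
SWAP     → [1, 0]
MUL      → [0]
PUSH 12  → [0, 12]
STORE 0  → [0]
LOAD 0   → [0, 12]
SWAP     → [12, 0]
SUB      → [12]
DUP      → [12, 12]
PUSH -55 → [12, 12, -55]
DUP      → [12, 12, -55, -55]
POP      → [12, 12, -55]
POP      → [12, 12]
ADD      → [24]
NEG      → [-24]
LOAD 0   → [-24, 12]
MUL      → [-288]
PUSH 0   → [-288, 0]
STORE 2  → [-288]
PUSH 9   → [-288, 9]
STORE 2  → [-288]
STORE 2  → []
PUSH -5  → [-5]
LOAD 2   → [-5, -288]
SUB      → [283]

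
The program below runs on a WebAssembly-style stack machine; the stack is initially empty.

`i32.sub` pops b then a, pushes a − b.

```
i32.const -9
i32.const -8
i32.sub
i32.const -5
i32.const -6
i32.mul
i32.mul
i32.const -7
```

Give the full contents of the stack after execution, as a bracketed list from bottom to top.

[-30, -7]

i32.const -9  [-9]
i32.const -8  [-9, -8]
i32.sub       [-1]
i32.const -5  [-1, -5]
i32.const -6  [-1, -5, -6]
i32.mul       [-1, 30]
i32.mul       [-30]
i32.const -7  [-30, -7]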